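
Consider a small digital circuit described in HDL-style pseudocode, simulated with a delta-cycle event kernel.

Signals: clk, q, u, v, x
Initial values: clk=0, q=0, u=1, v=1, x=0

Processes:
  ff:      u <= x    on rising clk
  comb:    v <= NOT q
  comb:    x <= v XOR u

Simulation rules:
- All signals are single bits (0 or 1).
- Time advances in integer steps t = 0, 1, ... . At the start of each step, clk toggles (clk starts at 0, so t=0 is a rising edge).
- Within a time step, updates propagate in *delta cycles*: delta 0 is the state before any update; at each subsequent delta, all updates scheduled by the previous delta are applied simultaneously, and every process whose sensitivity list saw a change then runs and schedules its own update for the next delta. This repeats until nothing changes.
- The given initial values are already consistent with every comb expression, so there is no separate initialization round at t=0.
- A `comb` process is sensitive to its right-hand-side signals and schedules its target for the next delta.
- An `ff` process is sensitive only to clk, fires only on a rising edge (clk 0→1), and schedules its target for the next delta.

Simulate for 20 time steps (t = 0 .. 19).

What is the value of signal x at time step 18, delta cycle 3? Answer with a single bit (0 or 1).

0

t0.Δ0 x=0 clk=0 v=1 q=0 u=1
t0.Δ1 x=0 clk=1 v=1 q=0 u=1
t0.Δ2 x=0 clk=1 v=1 q=0 u=0
t0.Δ3 x=1 clk=1 v=1 q=0 u=0
t1.Δ0 x=1 clk=1 v=1 q=0 u=0
t1.Δ1 x=1 clk=0 v=1 q=0 u=0
t2.Δ0 x=1 clk=0 v=1 q=0 u=0
t2.Δ1 x=1 clk=1 v=1 q=0 u=0
t2.Δ2 x=1 clk=1 v=1 q=0 u=1
t2.Δ3 x=0 clk=1 v=1 q=0 u=1
t3.Δ0 x=0 clk=1 v=1 q=0 u=1
t3.Δ1 x=0 clk=0 v=1 q=0 u=1
t4.Δ0 x=0 clk=0 v=1 q=0 u=1
t4.Δ1 x=0 clk=1 v=1 q=0 u=1
t4.Δ2 x=0 clk=1 v=1 q=0 u=0
t4.Δ3 x=1 clk=1 v=1 q=0 u=0
t5.Δ0 x=1 clk=1 v=1 q=0 u=0
t5.Δ1 x=1 clk=0 v=1 q=0 u=0
t6.Δ0 x=1 clk=0 v=1 q=0 u=0
t6.Δ1 x=1 clk=1 v=1 q=0 u=0
t6.Δ2 x=1 clk=1 v=1 q=0 u=1
t6.Δ3 x=0 clk=1 v=1 q=0 u=1
t7.Δ0 x=0 clk=1 v=1 q=0 u=1
t7.Δ1 x=0 clk=0 v=1 q=0 u=1
t8.Δ0 x=0 clk=0 v=1 q=0 u=1
t8.Δ1 x=0 clk=1 v=1 q=0 u=1
t8.Δ2 x=0 clk=1 v=1 q=0 u=0
t8.Δ3 x=1 clk=1 v=1 q=0 u=0
t9.Δ0 x=1 clk=1 v=1 q=0 u=0
t9.Δ1 x=1 clk=0 v=1 q=0 u=0
t10.Δ0 x=1 clk=0 v=1 q=0 u=0
t10.Δ1 x=1 clk=1 v=1 q=0 u=0
t10.Δ2 x=1 clk=1 v=1 q=0 u=1
t10.Δ3 x=0 clk=1 v=1 q=0 u=1
t11.Δ0 x=0 clk=1 v=1 q=0 u=1
t11.Δ1 x=0 clk=0 v=1 q=0 u=1
t12.Δ0 x=0 clk=0 v=1 q=0 u=1
t12.Δ1 x=0 clk=1 v=1 q=0 u=1
t12.Δ2 x=0 clk=1 v=1 q=0 u=0
t12.Δ3 x=1 clk=1 v=1 q=0 u=0
t13.Δ0 x=1 clk=1 v=1 q=0 u=0
t13.Δ1 x=1 clk=0 v=1 q=0 u=0
t14.Δ0 x=1 clk=0 v=1 q=0 u=0
t14.Δ1 x=1 clk=1 v=1 q=0 u=0
t14.Δ2 x=1 clk=1 v=1 q=0 u=1
t14.Δ3 x=0 clk=1 v=1 q=0 u=1
t15.Δ0 x=0 clk=1 v=1 q=0 u=1
t15.Δ1 x=0 clk=0 v=1 q=0 u=1
t16.Δ0 x=0 clk=0 v=1 q=0 u=1
t16.Δ1 x=0 clk=1 v=1 q=0 u=1
t16.Δ2 x=0 clk=1 v=1 q=0 u=0
t16.Δ3 x=1 clk=1 v=1 q=0 u=0
t17.Δ0 x=1 clk=1 v=1 q=0 u=0
t17.Δ1 x=1 clk=0 v=1 q=0 u=0
t18.Δ0 x=1 clk=0 v=1 q=0 u=0
t18.Δ1 x=1 clk=1 v=1 q=0 u=0
t18.Δ2 x=1 clk=1 v=1 q=0 u=1
t18.Δ3 x=0 clk=1 v=1 q=0 u=1
t19.Δ0 x=0 clk=1 v=1 q=0 u=1
t19.Δ1 x=0 clk=0 v=1 q=0 u=1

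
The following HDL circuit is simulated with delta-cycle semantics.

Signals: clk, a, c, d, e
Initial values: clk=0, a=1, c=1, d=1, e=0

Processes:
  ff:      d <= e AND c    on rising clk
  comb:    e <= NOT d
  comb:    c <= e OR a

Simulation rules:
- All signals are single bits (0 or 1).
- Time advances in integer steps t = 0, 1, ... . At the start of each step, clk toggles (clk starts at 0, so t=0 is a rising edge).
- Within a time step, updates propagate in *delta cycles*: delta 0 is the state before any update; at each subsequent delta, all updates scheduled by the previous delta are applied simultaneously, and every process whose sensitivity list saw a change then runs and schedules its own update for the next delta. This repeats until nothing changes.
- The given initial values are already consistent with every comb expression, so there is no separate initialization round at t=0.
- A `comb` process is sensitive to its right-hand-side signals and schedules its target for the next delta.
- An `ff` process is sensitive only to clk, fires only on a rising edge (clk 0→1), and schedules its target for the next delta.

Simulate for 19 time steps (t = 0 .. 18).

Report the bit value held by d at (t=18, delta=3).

[bits: c,a,e,clk,d]
t=0: Δ0=11001 Δ1=11011 Δ2=11010 Δ3=11110 | 3Δ
t=1: Δ0=11110 Δ1=11100 | 1Δ
t=2: Δ0=11100 Δ1=11110 Δ2=11111 Δ3=11011 | 3Δ
t=3: Δ0=11011 Δ1=11001 | 1Δ
t=4: Δ0=11001 Δ1=11011 Δ2=11010 Δ3=11110 | 3Δ
t=5: Δ0=11110 Δ1=11100 | 1Δ
t=6: Δ0=11100 Δ1=11110 Δ2=11111 Δ3=11011 | 3Δ
t=7: Δ0=11011 Δ1=11001 | 1Δ
t=8: Δ0=11001 Δ1=11011 Δ2=11010 Δ3=11110 | 3Δ
t=9: Δ0=11110 Δ1=11100 | 1Δ
t=10: Δ0=11100 Δ1=11110 Δ2=11111 Δ3=11011 | 3Δ
t=11: Δ0=11011 Δ1=11001 | 1Δ
t=12: Δ0=11001 Δ1=11011 Δ2=11010 Δ3=11110 | 3Δ
t=13: Δ0=11110 Δ1=11100 | 1Δ
t=14: Δ0=11100 Δ1=11110 Δ2=11111 Δ3=11011 | 3Δ
t=15: Δ0=11011 Δ1=11001 | 1Δ
t=16: Δ0=11001 Δ1=11011 Δ2=11010 Δ3=11110 | 3Δ
t=17: Δ0=11110 Δ1=11100 | 1Δ
t=18: Δ0=11100 Δ1=11110 Δ2=11111 Δ3=11011 | 3Δ

1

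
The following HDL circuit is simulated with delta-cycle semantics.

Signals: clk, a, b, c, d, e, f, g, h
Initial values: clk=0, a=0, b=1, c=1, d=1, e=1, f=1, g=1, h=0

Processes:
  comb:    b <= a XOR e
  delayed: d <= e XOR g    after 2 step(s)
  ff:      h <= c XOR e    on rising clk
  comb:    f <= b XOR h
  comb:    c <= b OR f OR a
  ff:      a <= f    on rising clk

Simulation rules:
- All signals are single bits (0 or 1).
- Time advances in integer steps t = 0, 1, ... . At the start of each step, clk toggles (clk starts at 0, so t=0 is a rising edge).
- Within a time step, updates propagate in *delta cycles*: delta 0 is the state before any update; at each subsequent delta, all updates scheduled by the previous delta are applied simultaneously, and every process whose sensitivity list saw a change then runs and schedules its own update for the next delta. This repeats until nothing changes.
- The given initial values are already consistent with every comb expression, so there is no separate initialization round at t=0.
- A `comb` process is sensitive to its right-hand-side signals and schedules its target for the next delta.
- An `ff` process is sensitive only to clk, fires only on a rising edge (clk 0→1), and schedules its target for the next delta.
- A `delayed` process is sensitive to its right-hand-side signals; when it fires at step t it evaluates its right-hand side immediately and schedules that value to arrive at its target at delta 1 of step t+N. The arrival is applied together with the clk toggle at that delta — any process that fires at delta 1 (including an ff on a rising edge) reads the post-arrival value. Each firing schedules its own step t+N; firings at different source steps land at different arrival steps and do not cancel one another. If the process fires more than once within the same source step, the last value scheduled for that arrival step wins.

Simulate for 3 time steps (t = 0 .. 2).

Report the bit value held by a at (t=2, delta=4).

0

t0.Δ0 g=1 a=0 d=1 clk=0 e=1 b=1 f=1 c=1 h=0
t0.Δ1 g=1 a=0 d=1 clk=1 e=1 b=1 f=1 c=1 h=0
t0.Δ2 g=1 a=1 d=1 clk=1 e=1 b=1 f=1 c=1 h=0
t0.Δ3 g=1 a=1 d=1 clk=1 e=1 b=0 f=1 c=1 h=0
t0.Δ4 g=1 a=1 d=1 clk=1 e=1 b=0 f=0 c=1 h=0
t1.Δ0 g=1 a=1 d=1 clk=1 e=1 b=0 f=0 c=1 h=0
t1.Δ1 g=1 a=1 d=1 clk=0 e=1 b=0 f=0 c=1 h=0
t2.Δ0 g=1 a=1 d=1 clk=0 e=1 b=0 f=0 c=1 h=0
t2.Δ1 g=1 a=1 d=1 clk=1 e=1 b=0 f=0 c=1 h=0
t2.Δ2 g=1 a=0 d=1 clk=1 e=1 b=0 f=0 c=1 h=0
t2.Δ3 g=1 a=0 d=1 clk=1 e=1 b=1 f=0 c=0 h=0
t2.Δ4 g=1 a=0 d=1 clk=1 e=1 b=1 f=1 c=1 h=0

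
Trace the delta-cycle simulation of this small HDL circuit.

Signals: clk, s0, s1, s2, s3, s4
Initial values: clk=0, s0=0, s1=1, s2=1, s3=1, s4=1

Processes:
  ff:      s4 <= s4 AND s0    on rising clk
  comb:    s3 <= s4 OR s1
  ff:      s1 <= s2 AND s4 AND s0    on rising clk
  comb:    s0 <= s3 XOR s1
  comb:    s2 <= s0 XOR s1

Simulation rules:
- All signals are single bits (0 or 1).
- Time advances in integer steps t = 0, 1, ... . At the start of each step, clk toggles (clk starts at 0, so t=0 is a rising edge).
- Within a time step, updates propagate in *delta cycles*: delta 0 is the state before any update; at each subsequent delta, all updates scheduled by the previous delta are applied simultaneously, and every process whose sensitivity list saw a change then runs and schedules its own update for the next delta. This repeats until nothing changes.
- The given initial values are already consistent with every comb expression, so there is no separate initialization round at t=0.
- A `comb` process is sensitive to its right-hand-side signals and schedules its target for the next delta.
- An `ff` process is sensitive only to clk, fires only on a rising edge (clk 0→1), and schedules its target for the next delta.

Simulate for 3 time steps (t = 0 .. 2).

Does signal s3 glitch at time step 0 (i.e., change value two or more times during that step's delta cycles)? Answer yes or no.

no

[bits: clk,s1,s0,s2,s3,s4]
t=0: Δ0=010111 Δ1=110111 Δ2=100110 Δ3=101000 Δ4=100100 Δ5=100000 | 5Δ
t=1: Δ0=100000 Δ1=000000 | 1Δ
t=2: Δ0=000000 Δ1=100000 | 1Δ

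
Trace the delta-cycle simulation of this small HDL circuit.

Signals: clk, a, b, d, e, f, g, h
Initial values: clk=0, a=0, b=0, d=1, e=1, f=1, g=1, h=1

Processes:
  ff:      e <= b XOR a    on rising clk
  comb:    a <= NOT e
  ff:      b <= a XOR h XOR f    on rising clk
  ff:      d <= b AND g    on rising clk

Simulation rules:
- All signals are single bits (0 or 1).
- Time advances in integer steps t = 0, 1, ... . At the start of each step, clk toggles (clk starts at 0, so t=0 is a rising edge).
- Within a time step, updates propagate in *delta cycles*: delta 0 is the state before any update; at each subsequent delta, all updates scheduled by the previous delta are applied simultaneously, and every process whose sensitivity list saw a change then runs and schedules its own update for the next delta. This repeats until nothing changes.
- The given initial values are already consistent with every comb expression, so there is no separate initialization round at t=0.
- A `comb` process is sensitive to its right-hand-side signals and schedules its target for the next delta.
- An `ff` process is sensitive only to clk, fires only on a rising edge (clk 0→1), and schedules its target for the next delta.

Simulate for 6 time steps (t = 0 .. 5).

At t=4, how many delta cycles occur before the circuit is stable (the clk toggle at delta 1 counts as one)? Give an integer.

[bits: h,f,b,a,clk,g,d,e]
t=0: Δ0=11000111 Δ1=11001111 Δ2=11001100 Δ3=11011100 | 3Δ
t=1: Δ0=11011100 Δ1=11010100 | 1Δ
t=2: Δ0=11010100 Δ1=11011100 Δ2=11111101 Δ3=11101101 | 3Δ
t=3: Δ0=11101101 Δ1=11100101 | 1Δ
t=4: Δ0=11100101 Δ1=11101101 Δ2=11001111 | 2Δ
t=5: Δ0=11001111 Δ1=11000111 | 1Δ

2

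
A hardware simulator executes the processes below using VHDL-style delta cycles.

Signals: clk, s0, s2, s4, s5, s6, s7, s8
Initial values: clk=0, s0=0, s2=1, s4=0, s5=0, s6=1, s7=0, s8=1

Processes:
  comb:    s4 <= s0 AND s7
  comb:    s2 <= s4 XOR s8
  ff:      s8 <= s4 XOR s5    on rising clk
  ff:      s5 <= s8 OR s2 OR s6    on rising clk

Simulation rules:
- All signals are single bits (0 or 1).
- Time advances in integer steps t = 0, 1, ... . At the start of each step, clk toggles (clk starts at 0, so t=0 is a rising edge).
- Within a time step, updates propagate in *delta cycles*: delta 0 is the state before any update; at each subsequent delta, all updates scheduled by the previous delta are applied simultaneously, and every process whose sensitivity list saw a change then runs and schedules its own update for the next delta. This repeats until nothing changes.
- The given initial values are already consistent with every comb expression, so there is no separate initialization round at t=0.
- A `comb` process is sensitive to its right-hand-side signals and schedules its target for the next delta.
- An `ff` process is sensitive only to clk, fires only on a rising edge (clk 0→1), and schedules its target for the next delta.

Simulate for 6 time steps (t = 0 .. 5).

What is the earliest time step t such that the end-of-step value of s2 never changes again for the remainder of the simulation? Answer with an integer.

2

t0.Δ0 clk=0 s5=0 s0=0 s6=1 s8=1 s4=0 s2=1 s7=0
t0.Δ1 clk=1 s5=0 s0=0 s6=1 s8=1 s4=0 s2=1 s7=0
t0.Δ2 clk=1 s5=1 s0=0 s6=1 s8=0 s4=0 s2=1 s7=0
t0.Δ3 clk=1 s5=1 s0=0 s6=1 s8=0 s4=0 s2=0 s7=0
t1.Δ0 clk=1 s5=1 s0=0 s6=1 s8=0 s4=0 s2=0 s7=0
t1.Δ1 clk=0 s5=1 s0=0 s6=1 s8=0 s4=0 s2=0 s7=0
t2.Δ0 clk=0 s5=1 s0=0 s6=1 s8=0 s4=0 s2=0 s7=0
t2.Δ1 clk=1 s5=1 s0=0 s6=1 s8=0 s4=0 s2=0 s7=0
t2.Δ2 clk=1 s5=1 s0=0 s6=1 s8=1 s4=0 s2=0 s7=0
t2.Δ3 clk=1 s5=1 s0=0 s6=1 s8=1 s4=0 s2=1 s7=0
t3.Δ0 clk=1 s5=1 s0=0 s6=1 s8=1 s4=0 s2=1 s7=0
t3.Δ1 clk=0 s5=1 s0=0 s6=1 s8=1 s4=0 s2=1 s7=0
t4.Δ0 clk=0 s5=1 s0=0 s6=1 s8=1 s4=0 s2=1 s7=0
t4.Δ1 clk=1 s5=1 s0=0 s6=1 s8=1 s4=0 s2=1 s7=0
t5.Δ0 clk=1 s5=1 s0=0 s6=1 s8=1 s4=0 s2=1 s7=0
t5.Δ1 clk=0 s5=1 s0=0 s6=1 s8=1 s4=0 s2=1 s7=0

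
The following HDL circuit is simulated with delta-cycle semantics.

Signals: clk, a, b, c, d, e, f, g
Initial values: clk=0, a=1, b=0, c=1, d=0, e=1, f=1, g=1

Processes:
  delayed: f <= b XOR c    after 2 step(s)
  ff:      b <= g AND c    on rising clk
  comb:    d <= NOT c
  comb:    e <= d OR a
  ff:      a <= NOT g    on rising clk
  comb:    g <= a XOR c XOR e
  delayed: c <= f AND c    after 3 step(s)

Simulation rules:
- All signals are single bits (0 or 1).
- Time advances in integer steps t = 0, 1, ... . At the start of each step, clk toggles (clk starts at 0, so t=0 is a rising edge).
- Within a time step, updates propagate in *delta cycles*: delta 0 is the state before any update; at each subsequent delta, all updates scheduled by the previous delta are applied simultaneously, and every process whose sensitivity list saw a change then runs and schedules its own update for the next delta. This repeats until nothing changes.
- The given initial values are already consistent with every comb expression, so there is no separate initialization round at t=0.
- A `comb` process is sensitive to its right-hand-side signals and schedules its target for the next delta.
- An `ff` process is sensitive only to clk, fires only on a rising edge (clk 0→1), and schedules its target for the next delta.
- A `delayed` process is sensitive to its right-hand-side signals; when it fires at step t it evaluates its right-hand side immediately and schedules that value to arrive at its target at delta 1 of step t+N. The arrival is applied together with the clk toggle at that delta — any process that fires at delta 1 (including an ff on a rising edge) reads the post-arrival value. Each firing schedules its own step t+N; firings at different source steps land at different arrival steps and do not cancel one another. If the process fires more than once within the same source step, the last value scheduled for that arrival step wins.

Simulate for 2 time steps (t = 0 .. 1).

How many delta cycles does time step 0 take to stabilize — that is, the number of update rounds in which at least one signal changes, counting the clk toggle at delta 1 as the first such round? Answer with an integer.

[bits: f,e,g,b,c,d,clk,a]
t=0: Δ0=11101001 Δ1=11101011 Δ2=11111010 Δ3=10011010 Δ4=10111010 | 4Δ
t=1: Δ0=10111010 Δ1=10111000 | 1Δ

4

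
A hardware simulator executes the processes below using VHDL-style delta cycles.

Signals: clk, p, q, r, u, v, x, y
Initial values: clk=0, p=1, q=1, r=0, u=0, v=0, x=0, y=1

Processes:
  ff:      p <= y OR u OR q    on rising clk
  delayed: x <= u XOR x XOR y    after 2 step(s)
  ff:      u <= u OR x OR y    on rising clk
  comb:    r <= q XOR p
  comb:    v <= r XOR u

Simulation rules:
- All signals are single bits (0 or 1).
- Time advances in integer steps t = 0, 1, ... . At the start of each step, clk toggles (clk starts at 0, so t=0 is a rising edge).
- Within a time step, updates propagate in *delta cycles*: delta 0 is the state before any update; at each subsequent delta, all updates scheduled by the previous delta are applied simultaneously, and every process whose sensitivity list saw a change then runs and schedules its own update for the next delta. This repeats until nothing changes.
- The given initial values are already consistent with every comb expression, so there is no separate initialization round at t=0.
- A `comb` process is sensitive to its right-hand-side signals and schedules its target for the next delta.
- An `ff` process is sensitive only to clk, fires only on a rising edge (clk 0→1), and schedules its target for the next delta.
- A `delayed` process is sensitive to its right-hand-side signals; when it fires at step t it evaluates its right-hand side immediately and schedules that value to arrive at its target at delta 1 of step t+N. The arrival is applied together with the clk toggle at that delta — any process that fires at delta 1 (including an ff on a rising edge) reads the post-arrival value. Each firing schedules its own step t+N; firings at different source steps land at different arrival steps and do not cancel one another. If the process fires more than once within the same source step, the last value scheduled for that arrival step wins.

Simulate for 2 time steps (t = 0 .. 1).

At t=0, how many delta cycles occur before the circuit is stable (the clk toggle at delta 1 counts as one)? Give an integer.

3

t0.Δ0 p=1 clk=0 v=0 r=0 u=0 q=1 y=1 x=0
t0.Δ1 p=1 clk=1 v=0 r=0 u=0 q=1 y=1 x=0
t0.Δ2 p=1 clk=1 v=0 r=0 u=1 q=1 y=1 x=0
t0.Δ3 p=1 clk=1 v=1 r=0 u=1 q=1 y=1 x=0
t1.Δ0 p=1 clk=1 v=1 r=0 u=1 q=1 y=1 x=0
t1.Δ1 p=1 clk=0 v=1 r=0 u=1 q=1 y=1 x=0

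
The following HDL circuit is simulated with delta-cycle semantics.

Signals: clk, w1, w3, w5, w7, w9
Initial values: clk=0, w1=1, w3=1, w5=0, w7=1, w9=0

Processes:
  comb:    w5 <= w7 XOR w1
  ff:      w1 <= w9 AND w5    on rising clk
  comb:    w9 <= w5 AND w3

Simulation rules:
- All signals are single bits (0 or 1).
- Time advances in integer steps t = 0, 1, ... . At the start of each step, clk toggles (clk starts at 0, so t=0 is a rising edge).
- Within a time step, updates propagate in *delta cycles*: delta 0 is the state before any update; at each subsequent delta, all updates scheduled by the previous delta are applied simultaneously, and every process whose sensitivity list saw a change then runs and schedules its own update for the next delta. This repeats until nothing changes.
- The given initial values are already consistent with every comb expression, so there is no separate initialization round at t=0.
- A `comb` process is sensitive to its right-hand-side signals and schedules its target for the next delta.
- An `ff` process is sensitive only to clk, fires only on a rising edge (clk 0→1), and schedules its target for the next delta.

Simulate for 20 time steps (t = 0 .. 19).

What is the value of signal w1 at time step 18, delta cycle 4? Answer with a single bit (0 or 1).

1

t=0 Δ0: w1=1 w3=1 w7=1 w9=0 clk=0 w5=0
  Δ1: clk:0→1
  Δ2: w1:1→0
  Δ3: w5:0→1
  Δ4: w9:0→1
  (4Δ to stable)
t=1 Δ0: w1=0 w3=1 w7=1 w9=1 clk=1 w5=1
  Δ1: clk:1→0
  (1Δ to stable)
t=2 Δ0: w1=0 w3=1 w7=1 w9=1 clk=0 w5=1
  Δ1: clk:0→1
  Δ2: w1:0→1
  Δ3: w5:1→0
  Δ4: w9:1→0
  (4Δ to stable)
t=3 Δ0: w1=1 w3=1 w7=1 w9=0 clk=1 w5=0
  Δ1: clk:1→0
  (1Δ to stable)
t=4 Δ0: w1=1 w3=1 w7=1 w9=0 clk=0 w5=0
  Δ1: clk:0→1
  Δ2: w1:1→0
  Δ3: w5:0→1
  Δ4: w9:0→1
  (4Δ to stable)
t=5 Δ0: w1=0 w3=1 w7=1 w9=1 clk=1 w5=1
  Δ1: clk:1→0
  (1Δ to stable)
t=6 Δ0: w1=0 w3=1 w7=1 w9=1 clk=0 w5=1
  Δ1: clk:0→1
  Δ2: w1:0→1
  Δ3: w5:1→0
  Δ4: w9:1→0
  (4Δ to stable)
t=7 Δ0: w1=1 w3=1 w7=1 w9=0 clk=1 w5=0
  Δ1: clk:1→0
  (1Δ to stable)
t=8 Δ0: w1=1 w3=1 w7=1 w9=0 clk=0 w5=0
  Δ1: clk:0→1
  Δ2: w1:1→0
  Δ3: w5:0→1
  Δ4: w9:0→1
  (4Δ to stable)
t=9 Δ0: w1=0 w3=1 w7=1 w9=1 clk=1 w5=1
  Δ1: clk:1→0
  (1Δ to stable)
t=10 Δ0: w1=0 w3=1 w7=1 w9=1 clk=0 w5=1
  Δ1: clk:0→1
  Δ2: w1:0→1
  Δ3: w5:1→0
  Δ4: w9:1→0
  (4Δ to stable)
t=11 Δ0: w1=1 w3=1 w7=1 w9=0 clk=1 w5=0
  Δ1: clk:1→0
  (1Δ to stable)
t=12 Δ0: w1=1 w3=1 w7=1 w9=0 clk=0 w5=0
  Δ1: clk:0→1
  Δ2: w1:1→0
  Δ3: w5:0→1
  Δ4: w9:0→1
  (4Δ to stable)
t=13 Δ0: w1=0 w3=1 w7=1 w9=1 clk=1 w5=1
  Δ1: clk:1→0
  (1Δ to stable)
t=14 Δ0: w1=0 w3=1 w7=1 w9=1 clk=0 w5=1
  Δ1: clk:0→1
  Δ2: w1:0→1
  Δ3: w5:1→0
  Δ4: w9:1→0
  (4Δ to stable)
t=15 Δ0: w1=1 w3=1 w7=1 w9=0 clk=1 w5=0
  Δ1: clk:1→0
  (1Δ to stable)
t=16 Δ0: w1=1 w3=1 w7=1 w9=0 clk=0 w5=0
  Δ1: clk:0→1
  Δ2: w1:1→0
  Δ3: w5:0→1
  Δ4: w9:0→1
  (4Δ to stable)
t=17 Δ0: w1=0 w3=1 w7=1 w9=1 clk=1 w5=1
  Δ1: clk:1→0
  (1Δ to stable)
t=18 Δ0: w1=0 w3=1 w7=1 w9=1 clk=0 w5=1
  Δ1: clk:0→1
  Δ2: w1:0→1
  Δ3: w5:1→0
  Δ4: w9:1→0
  (4Δ to stable)
t=19 Δ0: w1=1 w3=1 w7=1 w9=0 clk=1 w5=0
  Δ1: clk:1→0
  (1Δ to stable)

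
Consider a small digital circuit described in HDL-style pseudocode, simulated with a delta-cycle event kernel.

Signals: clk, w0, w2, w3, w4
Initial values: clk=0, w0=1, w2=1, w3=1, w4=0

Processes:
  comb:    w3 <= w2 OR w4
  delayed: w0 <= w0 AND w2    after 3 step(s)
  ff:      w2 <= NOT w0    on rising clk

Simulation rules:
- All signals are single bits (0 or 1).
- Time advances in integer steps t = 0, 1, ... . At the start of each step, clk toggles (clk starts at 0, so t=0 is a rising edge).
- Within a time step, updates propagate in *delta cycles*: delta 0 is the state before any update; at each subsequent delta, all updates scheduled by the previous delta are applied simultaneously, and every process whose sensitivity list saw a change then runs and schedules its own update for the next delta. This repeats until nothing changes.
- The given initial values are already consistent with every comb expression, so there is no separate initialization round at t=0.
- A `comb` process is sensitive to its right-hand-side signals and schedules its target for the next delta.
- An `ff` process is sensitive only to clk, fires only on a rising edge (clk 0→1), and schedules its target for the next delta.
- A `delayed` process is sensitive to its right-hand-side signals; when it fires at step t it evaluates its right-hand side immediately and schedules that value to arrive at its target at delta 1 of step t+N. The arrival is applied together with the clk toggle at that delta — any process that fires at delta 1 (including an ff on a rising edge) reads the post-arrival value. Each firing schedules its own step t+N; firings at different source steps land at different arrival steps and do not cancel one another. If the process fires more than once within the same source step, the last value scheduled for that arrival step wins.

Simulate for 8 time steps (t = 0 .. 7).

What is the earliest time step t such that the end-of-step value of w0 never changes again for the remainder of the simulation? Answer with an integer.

3

[bits: w3,clk,w4,w2,w0]
t=0: Δ0=10011 Δ1=11011 Δ2=11001 Δ3=01001 | 3Δ
t=1: Δ0=01001 Δ1=00001 | 1Δ
t=2: Δ0=00001 Δ1=01001 | 1Δ
t=3: Δ0=01001 Δ1=00000 | 1Δ
t=4: Δ0=00000 Δ1=01000 Δ2=01010 Δ3=11010 | 3Δ
t=5: Δ0=11010 Δ1=10010 | 1Δ
t=6: Δ0=10010 Δ1=11010 | 1Δ
t=7: Δ0=11010 Δ1=10010 | 1Δ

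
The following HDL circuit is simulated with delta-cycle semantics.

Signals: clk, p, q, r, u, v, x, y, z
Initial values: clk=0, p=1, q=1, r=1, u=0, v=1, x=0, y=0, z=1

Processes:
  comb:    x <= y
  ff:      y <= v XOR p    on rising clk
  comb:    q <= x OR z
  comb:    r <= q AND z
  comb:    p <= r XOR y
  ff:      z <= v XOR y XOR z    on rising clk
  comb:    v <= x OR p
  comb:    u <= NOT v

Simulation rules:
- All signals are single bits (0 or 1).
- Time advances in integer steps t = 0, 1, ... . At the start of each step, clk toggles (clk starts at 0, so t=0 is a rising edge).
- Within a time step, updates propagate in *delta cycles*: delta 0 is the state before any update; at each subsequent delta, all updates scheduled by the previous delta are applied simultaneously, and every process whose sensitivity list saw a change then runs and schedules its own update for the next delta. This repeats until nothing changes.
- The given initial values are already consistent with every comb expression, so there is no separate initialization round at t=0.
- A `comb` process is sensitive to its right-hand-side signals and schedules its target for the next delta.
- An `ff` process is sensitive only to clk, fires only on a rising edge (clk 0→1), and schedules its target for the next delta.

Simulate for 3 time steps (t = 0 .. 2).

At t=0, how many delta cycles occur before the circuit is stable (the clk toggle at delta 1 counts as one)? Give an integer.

t=0 Δ0: v=1 u=0 r=1 y=0 z=1 clk=0 q=1 p=1 x=0
  Δ1: clk:0→1
  Δ2: z:1→0
  Δ3: r:1→0, q:1→0
  Δ4: p:1→0
  Δ5: v:1→0
  Δ6: u:0→1
  (6Δ to stable)
t=1 Δ0: v=0 u=1 r=0 y=0 z=0 clk=1 q=0 p=0 x=0
  Δ1: clk:1→0
  (1Δ to stable)
t=2 Δ0: v=0 u=1 r=0 y=0 z=0 clk=0 q=0 p=0 x=0
  Δ1: clk:0→1
  (1Δ to stable)

6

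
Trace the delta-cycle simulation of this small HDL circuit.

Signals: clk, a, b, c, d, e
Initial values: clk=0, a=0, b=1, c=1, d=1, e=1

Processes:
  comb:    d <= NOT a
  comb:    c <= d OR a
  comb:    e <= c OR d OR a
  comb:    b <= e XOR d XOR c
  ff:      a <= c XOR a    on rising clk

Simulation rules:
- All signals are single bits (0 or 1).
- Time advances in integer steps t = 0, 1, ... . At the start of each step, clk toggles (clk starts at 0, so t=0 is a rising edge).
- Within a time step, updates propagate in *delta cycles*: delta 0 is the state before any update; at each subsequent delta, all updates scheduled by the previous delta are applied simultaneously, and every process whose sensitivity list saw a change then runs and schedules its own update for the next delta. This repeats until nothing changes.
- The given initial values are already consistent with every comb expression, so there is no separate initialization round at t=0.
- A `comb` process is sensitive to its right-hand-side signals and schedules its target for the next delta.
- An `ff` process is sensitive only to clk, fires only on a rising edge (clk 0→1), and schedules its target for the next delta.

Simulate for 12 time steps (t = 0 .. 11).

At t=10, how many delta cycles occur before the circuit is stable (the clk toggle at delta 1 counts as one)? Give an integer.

5

t0.Δ0 e=1 clk=0 c=1 a=0 b=1 d=1
t0.Δ1 e=1 clk=1 c=1 a=0 b=1 d=1
t0.Δ2 e=1 clk=1 c=1 a=1 b=1 d=1
t0.Δ3 e=1 clk=1 c=1 a=1 b=1 d=0
t0.Δ4 e=1 clk=1 c=1 a=1 b=0 d=0
t1.Δ0 e=1 clk=1 c=1 a=1 b=0 d=0
t1.Δ1 e=1 clk=0 c=1 a=1 b=0 d=0
t2.Δ0 e=1 clk=0 c=1 a=1 b=0 d=0
t2.Δ1 e=1 clk=1 c=1 a=1 b=0 d=0
t2.Δ2 e=1 clk=1 c=1 a=0 b=0 d=0
t2.Δ3 e=1 clk=1 c=0 a=0 b=0 d=1
t2.Δ4 e=1 clk=1 c=1 a=0 b=0 d=1
t2.Δ5 e=1 clk=1 c=1 a=0 b=1 d=1
t3.Δ0 e=1 clk=1 c=1 a=0 b=1 d=1
t3.Δ1 e=1 clk=0 c=1 a=0 b=1 d=1
t4.Δ0 e=1 clk=0 c=1 a=0 b=1 d=1
t4.Δ1 e=1 clk=1 c=1 a=0 b=1 d=1
t4.Δ2 e=1 clk=1 c=1 a=1 b=1 d=1
t4.Δ3 e=1 clk=1 c=1 a=1 b=1 d=0
t4.Δ4 e=1 clk=1 c=1 a=1 b=0 d=0
t5.Δ0 e=1 clk=1 c=1 a=1 b=0 d=0
t5.Δ1 e=1 clk=0 c=1 a=1 b=0 d=0
t6.Δ0 e=1 clk=0 c=1 a=1 b=0 d=0
t6.Δ1 e=1 clk=1 c=1 a=1 b=0 d=0
t6.Δ2 e=1 clk=1 c=1 a=0 b=0 d=0
t6.Δ3 e=1 clk=1 c=0 a=0 b=0 d=1
t6.Δ4 e=1 clk=1 c=1 a=0 b=0 d=1
t6.Δ5 e=1 clk=1 c=1 a=0 b=1 d=1
t7.Δ0 e=1 clk=1 c=1 a=0 b=1 d=1
t7.Δ1 e=1 clk=0 c=1 a=0 b=1 d=1
t8.Δ0 e=1 clk=0 c=1 a=0 b=1 d=1
t8.Δ1 e=1 clk=1 c=1 a=0 b=1 d=1
t8.Δ2 e=1 clk=1 c=1 a=1 b=1 d=1
t8.Δ3 e=1 clk=1 c=1 a=1 b=1 d=0
t8.Δ4 e=1 clk=1 c=1 a=1 b=0 d=0
t9.Δ0 e=1 clk=1 c=1 a=1 b=0 d=0
t9.Δ1 e=1 clk=0 c=1 a=1 b=0 d=0
t10.Δ0 e=1 clk=0 c=1 a=1 b=0 d=0
t10.Δ1 e=1 clk=1 c=1 a=1 b=0 d=0
t10.Δ2 e=1 clk=1 c=1 a=0 b=0 d=0
t10.Δ3 e=1 clk=1 c=0 a=0 b=0 d=1
t10.Δ4 e=1 clk=1 c=1 a=0 b=0 d=1
t10.Δ5 e=1 clk=1 c=1 a=0 b=1 d=1
t11.Δ0 e=1 clk=1 c=1 a=0 b=1 d=1
t11.Δ1 e=1 clk=0 c=1 a=0 b=1 d=1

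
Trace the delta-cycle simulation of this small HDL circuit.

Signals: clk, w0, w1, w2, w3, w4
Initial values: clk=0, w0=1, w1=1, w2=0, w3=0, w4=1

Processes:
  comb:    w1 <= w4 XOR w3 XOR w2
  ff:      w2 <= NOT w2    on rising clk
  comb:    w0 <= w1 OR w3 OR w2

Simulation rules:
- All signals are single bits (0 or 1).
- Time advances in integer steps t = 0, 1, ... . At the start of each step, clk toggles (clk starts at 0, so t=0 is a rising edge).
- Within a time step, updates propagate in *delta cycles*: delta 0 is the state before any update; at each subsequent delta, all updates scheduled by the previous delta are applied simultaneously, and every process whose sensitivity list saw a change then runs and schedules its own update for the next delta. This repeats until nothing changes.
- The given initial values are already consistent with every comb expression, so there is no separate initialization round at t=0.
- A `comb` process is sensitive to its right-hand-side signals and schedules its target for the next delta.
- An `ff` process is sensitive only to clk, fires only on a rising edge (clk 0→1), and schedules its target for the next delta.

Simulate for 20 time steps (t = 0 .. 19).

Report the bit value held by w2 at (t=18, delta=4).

t=0 Δ0: w3=0 w4=1 w2=0 clk=0 w1=1 w0=1
  Δ1: clk:0→1
  Δ2: w2:0→1
  Δ3: w1:1→0
  (3Δ to stable)
t=1 Δ0: w3=0 w4=1 w2=1 clk=1 w1=0 w0=1
  Δ1: clk:1→0
  (1Δ to stable)
t=2 Δ0: w3=0 w4=1 w2=1 clk=0 w1=0 w0=1
  Δ1: clk:0→1
  Δ2: w2:1→0
  Δ3: w1:0→1, w0:1→0
  Δ4: w0:0→1
  (4Δ to stable)
t=3 Δ0: w3=0 w4=1 w2=0 clk=1 w1=1 w0=1
  Δ1: clk:1→0
  (1Δ to stable)
t=4 Δ0: w3=0 w4=1 w2=0 clk=0 w1=1 w0=1
  Δ1: clk:0→1
  Δ2: w2:0→1
  Δ3: w1:1→0
  (3Δ to stable)
t=5 Δ0: w3=0 w4=1 w2=1 clk=1 w1=0 w0=1
  Δ1: clk:1→0
  (1Δ to stable)
t=6 Δ0: w3=0 w4=1 w2=1 clk=0 w1=0 w0=1
  Δ1: clk:0→1
  Δ2: w2:1→0
  Δ3: w1:0→1, w0:1→0
  Δ4: w0:0→1
  (4Δ to stable)
t=7 Δ0: w3=0 w4=1 w2=0 clk=1 w1=1 w0=1
  Δ1: clk:1→0
  (1Δ to stable)
t=8 Δ0: w3=0 w4=1 w2=0 clk=0 w1=1 w0=1
  Δ1: clk:0→1
  Δ2: w2:0→1
  Δ3: w1:1→0
  (3Δ to stable)
t=9 Δ0: w3=0 w4=1 w2=1 clk=1 w1=0 w0=1
  Δ1: clk:1→0
  (1Δ to stable)
t=10 Δ0: w3=0 w4=1 w2=1 clk=0 w1=0 w0=1
  Δ1: clk:0→1
  Δ2: w2:1→0
  Δ3: w1:0→1, w0:1→0
  Δ4: w0:0→1
  (4Δ to stable)
t=11 Δ0: w3=0 w4=1 w2=0 clk=1 w1=1 w0=1
  Δ1: clk:1→0
  (1Δ to stable)
t=12 Δ0: w3=0 w4=1 w2=0 clk=0 w1=1 w0=1
  Δ1: clk:0→1
  Δ2: w2:0→1
  Δ3: w1:1→0
  (3Δ to stable)
t=13 Δ0: w3=0 w4=1 w2=1 clk=1 w1=0 w0=1
  Δ1: clk:1→0
  (1Δ to stable)
t=14 Δ0: w3=0 w4=1 w2=1 clk=0 w1=0 w0=1
  Δ1: clk:0→1
  Δ2: w2:1→0
  Δ3: w1:0→1, w0:1→0
  Δ4: w0:0→1
  (4Δ to stable)
t=15 Δ0: w3=0 w4=1 w2=0 clk=1 w1=1 w0=1
  Δ1: clk:1→0
  (1Δ to stable)
t=16 Δ0: w3=0 w4=1 w2=0 clk=0 w1=1 w0=1
  Δ1: clk:0→1
  Δ2: w2:0→1
  Δ3: w1:1→0
  (3Δ to stable)
t=17 Δ0: w3=0 w4=1 w2=1 clk=1 w1=0 w0=1
  Δ1: clk:1→0
  (1Δ to stable)
t=18 Δ0: w3=0 w4=1 w2=1 clk=0 w1=0 w0=1
  Δ1: clk:0→1
  Δ2: w2:1→0
  Δ3: w1:0→1, w0:1→0
  Δ4: w0:0→1
  (4Δ to stable)
t=19 Δ0: w3=0 w4=1 w2=0 clk=1 w1=1 w0=1
  Δ1: clk:1→0
  (1Δ to stable)

0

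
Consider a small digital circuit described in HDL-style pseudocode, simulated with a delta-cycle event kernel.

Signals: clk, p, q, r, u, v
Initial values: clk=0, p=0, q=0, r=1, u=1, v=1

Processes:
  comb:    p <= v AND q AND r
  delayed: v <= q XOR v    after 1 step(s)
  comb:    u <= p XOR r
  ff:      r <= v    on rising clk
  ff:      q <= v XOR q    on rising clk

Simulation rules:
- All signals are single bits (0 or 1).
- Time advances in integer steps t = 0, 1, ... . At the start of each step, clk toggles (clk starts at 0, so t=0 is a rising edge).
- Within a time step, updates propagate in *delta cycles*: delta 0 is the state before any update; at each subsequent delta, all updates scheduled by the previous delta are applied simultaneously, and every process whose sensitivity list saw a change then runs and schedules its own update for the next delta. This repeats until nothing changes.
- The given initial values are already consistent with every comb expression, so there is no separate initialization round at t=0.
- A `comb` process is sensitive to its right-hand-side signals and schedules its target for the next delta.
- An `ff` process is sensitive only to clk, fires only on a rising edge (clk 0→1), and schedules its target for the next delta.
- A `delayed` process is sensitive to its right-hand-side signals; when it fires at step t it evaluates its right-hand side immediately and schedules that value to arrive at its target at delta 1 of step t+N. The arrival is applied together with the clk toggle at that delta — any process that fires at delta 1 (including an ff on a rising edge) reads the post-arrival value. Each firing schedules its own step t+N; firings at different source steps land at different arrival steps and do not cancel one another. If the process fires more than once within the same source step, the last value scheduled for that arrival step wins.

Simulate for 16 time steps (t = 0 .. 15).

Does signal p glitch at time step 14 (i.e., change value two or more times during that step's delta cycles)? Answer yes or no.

t=0 Δ0: v=1 q=0 r=1 u=1 clk=0 p=0
  Δ1: clk:0→1
  Δ2: q:0→1
  Δ3: p:0→1
  Δ4: u:1→0
  (4Δ to stable)
t=1 Δ0: v=1 q=1 r=1 u=0 clk=1 p=1
  Δ1: v:1→0, clk:1→0
  Δ2: p:1→0
  Δ3: u:0→1
  (3Δ to stable)
t=2 Δ0: v=0 q=1 r=1 u=1 clk=0 p=0
  Δ1: v:0→1, clk:0→1
  Δ2: q:1→0, p:0→1
  Δ3: u:1→0, p:1→0
  Δ4: u:0→1
  (4Δ to stable)
t=3 Δ0: v=1 q=0 r=1 u=1 clk=1 p=0
  Δ1: clk:1→0
  (1Δ to stable)
t=4 Δ0: v=1 q=0 r=1 u=1 clk=0 p=0
  Δ1: clk:0→1
  Δ2: q:0→1
  Δ3: p:0→1
  Δ4: u:1→0
  (4Δ to stable)
t=5 Δ0: v=1 q=1 r=1 u=0 clk=1 p=1
  Δ1: v:1→0, clk:1→0
  Δ2: p:1→0
  Δ3: u:0→1
  (3Δ to stable)
t=6 Δ0: v=0 q=1 r=1 u=1 clk=0 p=0
  Δ1: v:0→1, clk:0→1
  Δ2: q:1→0, p:0→1
  Δ3: u:1→0, p:1→0
  Δ4: u:0→1
  (4Δ to stable)
t=7 Δ0: v=1 q=0 r=1 u=1 clk=1 p=0
  Δ1: clk:1→0
  (1Δ to stable)
t=8 Δ0: v=1 q=0 r=1 u=1 clk=0 p=0
  Δ1: clk:0→1
  Δ2: q:0→1
  Δ3: p:0→1
  Δ4: u:1→0
  (4Δ to stable)
t=9 Δ0: v=1 q=1 r=1 u=0 clk=1 p=1
  Δ1: v:1→0, clk:1→0
  Δ2: p:1→0
  Δ3: u:0→1
  (3Δ to stable)
t=10 Δ0: v=0 q=1 r=1 u=1 clk=0 p=0
  Δ1: v:0→1, clk:0→1
  Δ2: q:1→0, p:0→1
  Δ3: u:1→0, p:1→0
  Δ4: u:0→1
  (4Δ to stable)
t=11 Δ0: v=1 q=0 r=1 u=1 clk=1 p=0
  Δ1: clk:1→0
  (1Δ to stable)
t=12 Δ0: v=1 q=0 r=1 u=1 clk=0 p=0
  Δ1: clk:0→1
  Δ2: q:0→1
  Δ3: p:0→1
  Δ4: u:1→0
  (4Δ to stable)
t=13 Δ0: v=1 q=1 r=1 u=0 clk=1 p=1
  Δ1: v:1→0, clk:1→0
  Δ2: p:1→0
  Δ3: u:0→1
  (3Δ to stable)
t=14 Δ0: v=0 q=1 r=1 u=1 clk=0 p=0
  Δ1: v:0→1, clk:0→1
  Δ2: q:1→0, p:0→1
  Δ3: u:1→0, p:1→0
  Δ4: u:0→1
  (4Δ to stable)
t=15 Δ0: v=1 q=0 r=1 u=1 clk=1 p=0
  Δ1: clk:1→0
  (1Δ to stable)

yes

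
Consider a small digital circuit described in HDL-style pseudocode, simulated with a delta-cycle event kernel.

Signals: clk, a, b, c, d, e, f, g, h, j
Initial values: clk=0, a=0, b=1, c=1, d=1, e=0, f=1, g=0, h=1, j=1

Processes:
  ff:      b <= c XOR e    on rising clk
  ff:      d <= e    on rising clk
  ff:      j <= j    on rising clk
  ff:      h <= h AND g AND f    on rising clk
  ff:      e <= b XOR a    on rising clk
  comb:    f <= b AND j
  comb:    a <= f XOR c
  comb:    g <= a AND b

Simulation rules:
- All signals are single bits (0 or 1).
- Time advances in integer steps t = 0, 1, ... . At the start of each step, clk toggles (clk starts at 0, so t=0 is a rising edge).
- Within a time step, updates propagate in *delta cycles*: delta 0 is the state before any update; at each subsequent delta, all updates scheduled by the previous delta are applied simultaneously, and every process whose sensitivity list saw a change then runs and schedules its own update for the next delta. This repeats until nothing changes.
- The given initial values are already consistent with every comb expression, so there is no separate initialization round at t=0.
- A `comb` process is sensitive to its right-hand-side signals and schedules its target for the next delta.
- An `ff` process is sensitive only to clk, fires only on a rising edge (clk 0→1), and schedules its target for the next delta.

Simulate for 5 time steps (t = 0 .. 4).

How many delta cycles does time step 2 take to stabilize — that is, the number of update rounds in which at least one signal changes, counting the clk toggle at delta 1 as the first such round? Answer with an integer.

t0.Δ0 e=0 g=0 h=1 d=1 j=1 b=1 c=1 a=0 f=1 clk=0
t0.Δ1 e=0 g=0 h=1 d=1 j=1 b=1 c=1 a=0 f=1 clk=1
t0.Δ2 e=1 g=0 h=0 d=0 j=1 b=1 c=1 a=0 f=1 clk=1
t1.Δ0 e=1 g=0 h=0 d=0 j=1 b=1 c=1 a=0 f=1 clk=1
t1.Δ1 e=1 g=0 h=0 d=0 j=1 b=1 c=1 a=0 f=1 clk=0
t2.Δ0 e=1 g=0 h=0 d=0 j=1 b=1 c=1 a=0 f=1 clk=0
t2.Δ1 e=1 g=0 h=0 d=0 j=1 b=1 c=1 a=0 f=1 clk=1
t2.Δ2 e=1 g=0 h=0 d=1 j=1 b=0 c=1 a=0 f=1 clk=1
t2.Δ3 e=1 g=0 h=0 d=1 j=1 b=0 c=1 a=0 f=0 clk=1
t2.Δ4 e=1 g=0 h=0 d=1 j=1 b=0 c=1 a=1 f=0 clk=1
t3.Δ0 e=1 g=0 h=0 d=1 j=1 b=0 c=1 a=1 f=0 clk=1
t3.Δ1 e=1 g=0 h=0 d=1 j=1 b=0 c=1 a=1 f=0 clk=0
t4.Δ0 e=1 g=0 h=0 d=1 j=1 b=0 c=1 a=1 f=0 clk=0
t4.Δ1 e=1 g=0 h=0 d=1 j=1 b=0 c=1 a=1 f=0 clk=1

4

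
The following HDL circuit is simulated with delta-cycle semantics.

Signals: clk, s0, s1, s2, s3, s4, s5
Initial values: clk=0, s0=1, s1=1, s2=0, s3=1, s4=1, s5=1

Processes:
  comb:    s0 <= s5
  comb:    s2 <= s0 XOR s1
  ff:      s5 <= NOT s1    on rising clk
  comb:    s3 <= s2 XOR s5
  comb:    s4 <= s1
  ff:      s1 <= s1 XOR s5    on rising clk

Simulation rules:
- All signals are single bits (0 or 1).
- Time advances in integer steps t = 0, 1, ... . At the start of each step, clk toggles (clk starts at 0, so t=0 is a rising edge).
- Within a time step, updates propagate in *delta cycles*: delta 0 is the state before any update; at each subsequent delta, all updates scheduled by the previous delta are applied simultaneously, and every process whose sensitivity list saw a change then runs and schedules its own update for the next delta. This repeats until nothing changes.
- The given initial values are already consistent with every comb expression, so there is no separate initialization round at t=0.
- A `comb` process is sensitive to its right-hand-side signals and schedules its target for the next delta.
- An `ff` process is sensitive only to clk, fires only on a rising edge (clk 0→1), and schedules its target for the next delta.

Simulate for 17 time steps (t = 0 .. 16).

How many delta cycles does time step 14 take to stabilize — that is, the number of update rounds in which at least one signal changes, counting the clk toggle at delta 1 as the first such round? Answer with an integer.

5

t=0 Δ0: s1=1 s0=1 s3=1 s2=0 s4=1 clk=0 s5=1
  Δ1: clk:0→1
  Δ2: s1:1→0, s5:1→0
  Δ3: s0:1→0, s3:1→0, s2:0→1, s4:1→0
  Δ4: s3:0→1, s2:1→0
  Δ5: s3:1→0
  (5Δ to stable)
t=1 Δ0: s1=0 s0=0 s3=0 s2=0 s4=0 clk=1 s5=0
  Δ1: clk:1→0
  (1Δ to stable)
t=2 Δ0: s1=0 s0=0 s3=0 s2=0 s4=0 clk=0 s5=0
  Δ1: clk:0→1
  Δ2: s5:0→1
  Δ3: s0:0→1, s3:0→1
  Δ4: s2:0→1
  Δ5: s3:1→0
  (5Δ to stable)
t=3 Δ0: s1=0 s0=1 s3=0 s2=1 s4=0 clk=1 s5=1
  Δ1: clk:1→0
  (1Δ to stable)
t=4 Δ0: s1=0 s0=1 s3=0 s2=1 s4=0 clk=0 s5=1
  Δ1: clk:0→1
  Δ2: s1:0→1
  Δ3: s2:1→0, s4:0→1
  Δ4: s3:0→1
  (4Δ to stable)
t=5 Δ0: s1=1 s0=1 s3=1 s2=0 s4=1 clk=1 s5=1
  Δ1: clk:1→0
  (1Δ to stable)
t=6 Δ0: s1=1 s0=1 s3=1 s2=0 s4=1 clk=0 s5=1
  Δ1: clk:0→1
  Δ2: s1:1→0, s5:1→0
  Δ3: s0:1→0, s3:1→0, s2:0→1, s4:1→0
  Δ4: s3:0→1, s2:1→0
  Δ5: s3:1→0
  (5Δ to stable)
t=7 Δ0: s1=0 s0=0 s3=0 s2=0 s4=0 clk=1 s5=0
  Δ1: clk:1→0
  (1Δ to stable)
t=8 Δ0: s1=0 s0=0 s3=0 s2=0 s4=0 clk=0 s5=0
  Δ1: clk:0→1
  Δ2: s5:0→1
  Δ3: s0:0→1, s3:0→1
  Δ4: s2:0→1
  Δ5: s3:1→0
  (5Δ to stable)
t=9 Δ0: s1=0 s0=1 s3=0 s2=1 s4=0 clk=1 s5=1
  Δ1: clk:1→0
  (1Δ to stable)
t=10 Δ0: s1=0 s0=1 s3=0 s2=1 s4=0 clk=0 s5=1
  Δ1: clk:0→1
  Δ2: s1:0→1
  Δ3: s2:1→0, s4:0→1
  Δ4: s3:0→1
  (4Δ to stable)
t=11 Δ0: s1=1 s0=1 s3=1 s2=0 s4=1 clk=1 s5=1
  Δ1: clk:1→0
  (1Δ to stable)
t=12 Δ0: s1=1 s0=1 s3=1 s2=0 s4=1 clk=0 s5=1
  Δ1: clk:0→1
  Δ2: s1:1→0, s5:1→0
  Δ3: s0:1→0, s3:1→0, s2:0→1, s4:1→0
  Δ4: s3:0→1, s2:1→0
  Δ5: s3:1→0
  (5Δ to stable)
t=13 Δ0: s1=0 s0=0 s3=0 s2=0 s4=0 clk=1 s5=0
  Δ1: clk:1→0
  (1Δ to stable)
t=14 Δ0: s1=0 s0=0 s3=0 s2=0 s4=0 clk=0 s5=0
  Δ1: clk:0→1
  Δ2: s5:0→1
  Δ3: s0:0→1, s3:0→1
  Δ4: s2:0→1
  Δ5: s3:1→0
  (5Δ to stable)
t=15 Δ0: s1=0 s0=1 s3=0 s2=1 s4=0 clk=1 s5=1
  Δ1: clk:1→0
  (1Δ to stable)
t=16 Δ0: s1=0 s0=1 s3=0 s2=1 s4=0 clk=0 s5=1
  Δ1: clk:0→1
  Δ2: s1:0→1
  Δ3: s2:1→0, s4:0→1
  Δ4: s3:0→1
  (4Δ to stable)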